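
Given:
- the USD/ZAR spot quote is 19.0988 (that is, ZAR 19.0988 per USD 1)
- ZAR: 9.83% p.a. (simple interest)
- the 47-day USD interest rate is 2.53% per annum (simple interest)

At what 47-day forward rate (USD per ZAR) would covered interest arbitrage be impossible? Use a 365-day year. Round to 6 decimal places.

0.051873

T = 47/365 years.
ZAR growth factor: 1 + 0.0983×47/365 = 1.0126578.
USD accumulates by 1 + 0.0253×47/365 = 1.0032578.
CIP: F = S · (grow ZAR)/(grow USD) = 19.0988 × 1.0126578/1.0032578 = 19.27775 ZAR per USD.
Quoted the other way: 1/19.27775 = 0.051873 USD per ZAR.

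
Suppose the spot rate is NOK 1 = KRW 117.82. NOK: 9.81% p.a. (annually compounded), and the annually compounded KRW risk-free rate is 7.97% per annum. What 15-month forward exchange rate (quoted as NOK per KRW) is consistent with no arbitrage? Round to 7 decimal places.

T = 15/12 years.
Growth of 1 KRW over T: (1 + 0.0797)^(15/12) = 1.1005984.
NOK accumulates by (1 + 0.0981)^(15/12) = 1.1240933.
So F = 117.82 × 1.1005984 / 1.1240933 = 115.3574 (KRW/NOK).
Quoted the other way: 1/115.3574 = 0.0086687 NOK per KRW.

0.0086687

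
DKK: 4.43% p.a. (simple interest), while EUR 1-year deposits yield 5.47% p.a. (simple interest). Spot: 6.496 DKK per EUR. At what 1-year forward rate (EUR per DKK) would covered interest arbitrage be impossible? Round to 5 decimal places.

T = 1 year.
DKK growth factor: 1 + 0.0443×1 = 1.044300.
EUR accumulates by 1 + 0.0547×1 = 1.054700.
Forward (DKK per EUR) = 6.496 × 1.044300 / 1.054700 = 6.431945.
Invert for EUR per DKK: 1 / 6.431945 = 0.15547.

0.15547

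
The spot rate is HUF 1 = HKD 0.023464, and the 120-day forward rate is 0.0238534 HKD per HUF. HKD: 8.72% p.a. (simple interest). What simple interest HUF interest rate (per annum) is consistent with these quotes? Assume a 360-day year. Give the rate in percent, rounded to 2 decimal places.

3.68%

T = 120/360 years.
CIP gives F = S · g_HKD/g_HUF, so g_HKD/g_HUF = 0.0238534/0.023464 = 1.0165956.
The HKD side grows by 1 + 0.0872×120/360 = 1.0290667.
That pins the HUF growth at 1.0122675.
(1.0122675 − 1)/T = 0.036803, i.e. 3.68%.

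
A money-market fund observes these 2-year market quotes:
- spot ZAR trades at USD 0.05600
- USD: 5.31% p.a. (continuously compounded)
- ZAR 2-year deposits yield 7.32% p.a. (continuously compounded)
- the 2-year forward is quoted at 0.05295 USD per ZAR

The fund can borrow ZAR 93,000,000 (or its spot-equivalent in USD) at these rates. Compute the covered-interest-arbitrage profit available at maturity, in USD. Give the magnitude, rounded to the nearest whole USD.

T = 2 years.
Keep in ZAR, deliver into the forward: 93,000,000·1.157659159·0.05295 = USD 5,700,718.88.
Swap to USD now, deposit: 93,000,000·0.05600·1.112044263 = USD 5,791,526.52.
The quoted forward undervalues ZAR, so borrow ZAR, convert to USD at spot, deposit the USD at 5.31%, and buy ZAR forward at 0.05295 to cover the loan.
The gap between the two covered legs is USD 90,808.

USD 90,808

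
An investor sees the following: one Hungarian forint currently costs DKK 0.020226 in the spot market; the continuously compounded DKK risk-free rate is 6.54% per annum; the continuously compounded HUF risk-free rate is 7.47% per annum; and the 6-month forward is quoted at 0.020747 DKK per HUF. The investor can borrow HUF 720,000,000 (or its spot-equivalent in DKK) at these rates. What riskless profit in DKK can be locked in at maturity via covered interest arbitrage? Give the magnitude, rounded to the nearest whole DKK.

T = 6/12 years.
Invest the HUF and cover forward: 720,000,000 × 1.038056277 × 0.020747 = DKK 15,506,318.58.
Convert at spot and invest in DKK: 720,000,000 × 0.020226 × 1.0332405206 = DKK 15,046,792.39.
The quoted forward overvalues HUF, so borrow DKK, buy HUF at spot, deposit the HUF at 7.47%, and sell the proceeds forward at 0.020747.
Arbitrage profit = |15,506,318.58 − 15,046,792.39| = DKK 459,526.

DKK 459,526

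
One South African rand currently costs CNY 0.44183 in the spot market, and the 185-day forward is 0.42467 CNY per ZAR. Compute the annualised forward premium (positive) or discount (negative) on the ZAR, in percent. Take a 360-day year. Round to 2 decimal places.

T = 185/360 years.
ZAR trades forward at -3.88385% vs spot over the period.
×(1/T) gives -7.56% p.a.

-7.56%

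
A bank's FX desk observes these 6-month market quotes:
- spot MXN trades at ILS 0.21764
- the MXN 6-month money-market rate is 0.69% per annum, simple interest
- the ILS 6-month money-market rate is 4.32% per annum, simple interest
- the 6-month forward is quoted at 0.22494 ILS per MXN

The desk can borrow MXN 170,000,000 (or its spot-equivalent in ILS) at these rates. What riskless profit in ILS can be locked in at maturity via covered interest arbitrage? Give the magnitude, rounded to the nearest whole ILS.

ILS 573,753

T = 6/12 years.
Route A — deposit MXN, sell forward: 170,000,000 × 1.003450 × 0.22494 = ILS 38,371,727.31.
Route B — convert at spot, deposit ILS: 170,000,000 × 0.21764 × 1.021600 = ILS 37,797,974.08.
The quoted forward overvalues MXN, so borrow ILS, buy MXN at spot, deposit the MXN at 0.69%, and sell the proceeds forward at 0.22494.
The gap between the two covered legs is ILS 573,753.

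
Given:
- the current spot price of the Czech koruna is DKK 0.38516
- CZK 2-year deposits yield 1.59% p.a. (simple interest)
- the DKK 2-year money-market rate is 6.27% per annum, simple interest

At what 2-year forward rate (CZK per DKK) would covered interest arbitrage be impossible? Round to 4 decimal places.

T = 2 years.
DKK growth factor: 1 + 0.0627×2 = 1.125400.
CZK accumulates by 1 + 0.0159×2 = 1.031800.
Forward (DKK per CZK) = 0.38516 × 1.125400 / 1.031800 = 0.4200999.
Invert for CZK per DKK: 1 / 0.4200999 = 2.3804.

2.3804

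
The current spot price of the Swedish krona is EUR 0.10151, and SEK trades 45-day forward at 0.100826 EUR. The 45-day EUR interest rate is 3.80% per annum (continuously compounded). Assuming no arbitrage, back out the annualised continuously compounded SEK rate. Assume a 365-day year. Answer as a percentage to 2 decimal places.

9.28%

T = 45/365 years.
CIP gives F = S · g_EUR/g_SEK, so g_EUR/g_SEK = 0.100826/0.10151 = 0.9932617.
The EUR side grows by e^(0.0380×45/365) = 1.0046959.
So the SEK growth factor = 1.0115118.
r = ln(1.0115118)/(45/365) = 0.092840 → 9.28%.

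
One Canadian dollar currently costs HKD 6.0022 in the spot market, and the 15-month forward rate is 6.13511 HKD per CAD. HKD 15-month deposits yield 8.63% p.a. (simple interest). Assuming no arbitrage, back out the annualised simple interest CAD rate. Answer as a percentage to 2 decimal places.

T = 15/12 years.
By CIP, F/S equals the HKD-to-CAD growth ratio: 6.13511/6.0022 = 1.0221435.
HKD growth factor: 1 + 0.0863×15/12 = 1.107875.
That pins the CAD growth at 1.0838742.
(1.0838742 − 1)/T = 0.067099, i.e. 6.71%.

6.71%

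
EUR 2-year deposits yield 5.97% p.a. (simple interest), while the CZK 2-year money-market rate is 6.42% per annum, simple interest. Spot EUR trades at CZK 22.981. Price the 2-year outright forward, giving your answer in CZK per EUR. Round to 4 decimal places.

23.1658

T = 2 years.
CZK accumulates by 1 + 0.0642×2 = 1.128400.
Growth of 1 EUR over T: 1 + 0.0597×2 = 1.119400.
CIP: F = S · (grow CZK)/(grow EUR) = 22.981 × 1.128400/1.119400 = 23.165768 CZK per EUR.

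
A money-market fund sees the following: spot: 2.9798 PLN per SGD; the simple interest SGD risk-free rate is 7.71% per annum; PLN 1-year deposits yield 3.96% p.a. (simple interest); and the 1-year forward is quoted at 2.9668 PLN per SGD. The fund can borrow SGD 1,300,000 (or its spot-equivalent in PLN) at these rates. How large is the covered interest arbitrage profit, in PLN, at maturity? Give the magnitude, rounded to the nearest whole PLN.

PLN 127,062

T = 1 year.
Route A — deposit SGD, sell forward: 1,300,000 × 1.077100 × 2.9668 = PLN 4,154,202.36.
Route B — convert at spot, deposit PLN: 1,300,000 × 2.9798 × 1.039600 = PLN 4,027,140.10.
The quoted forward overvalues SGD, so borrow PLN, buy SGD at spot, deposit the SGD at 7.71%, and sell the proceeds forward at 2.9668.
The gap between the two covered legs is PLN 127,062.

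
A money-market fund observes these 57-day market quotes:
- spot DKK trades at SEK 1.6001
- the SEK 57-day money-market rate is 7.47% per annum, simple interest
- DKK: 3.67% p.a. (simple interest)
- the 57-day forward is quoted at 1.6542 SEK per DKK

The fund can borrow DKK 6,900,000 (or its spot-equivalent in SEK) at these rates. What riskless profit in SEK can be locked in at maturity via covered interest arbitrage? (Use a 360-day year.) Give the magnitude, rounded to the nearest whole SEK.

SEK 309,031

T = 57/360 years.
Route A — deposit DKK, sell forward: 6,900,000 × 1.0058108333 × 1.6542 = SEK 11,480,304.74.
Route B — convert at spot, deposit SEK: 6,900,000 × 1.6001 × 1.0118275 = SEK 11,171,273.76.
The quoted forward overvalues DKK, so borrow SEK, buy DKK at spot, deposit the DKK at 3.67%, and sell the proceeds forward at 1.6542.
The gap between the two covered legs is SEK 309,031.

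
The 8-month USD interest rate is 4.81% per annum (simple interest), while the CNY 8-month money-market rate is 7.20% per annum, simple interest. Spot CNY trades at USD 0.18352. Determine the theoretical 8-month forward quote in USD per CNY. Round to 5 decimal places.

0.18073

T = 8/12 years.
USD accumulates by 1 + 0.0481×8/12 = 1.0320667.
Growth of 1 CNY over T: 1 + 0.0720×8/12 = 1.048000.
CIP: F = S · (grow USD)/(grow CNY) = 0.18352 × 1.0320667/1.048000 = 0.1807298 USD per CNY.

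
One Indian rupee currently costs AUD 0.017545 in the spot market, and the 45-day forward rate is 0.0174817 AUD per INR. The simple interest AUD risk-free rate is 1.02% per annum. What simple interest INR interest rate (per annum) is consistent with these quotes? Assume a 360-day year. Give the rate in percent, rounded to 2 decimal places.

T = 45/360 years.
CIP gives F = S · g_AUD/g_INR, so g_AUD/g_INR = 0.0174817/0.017545 = 0.9963921.
The AUD side grows by 1 + 0.0102×45/360 = 1.001275.
Hence g_INR = 1.0049006.
r = (1.0049006 − 1)/(45/360) = 0.039205 → 3.92%.

3.92%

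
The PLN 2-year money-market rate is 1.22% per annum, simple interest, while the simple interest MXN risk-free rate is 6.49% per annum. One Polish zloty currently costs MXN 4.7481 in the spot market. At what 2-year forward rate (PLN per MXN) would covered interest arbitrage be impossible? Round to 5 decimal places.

T = 2 years.
MXN growth factor: 1 + 0.0649×2 = 1.129800.
Growth of 1 PLN over T: 1 + 0.0122×2 = 1.024400.
So F = 4.7481 × 1.129800 / 1.024400 = 5.236630 (MXN/PLN).
Invert for PLN per MXN: 1 / 5.236630 = 0.19096.

0.19096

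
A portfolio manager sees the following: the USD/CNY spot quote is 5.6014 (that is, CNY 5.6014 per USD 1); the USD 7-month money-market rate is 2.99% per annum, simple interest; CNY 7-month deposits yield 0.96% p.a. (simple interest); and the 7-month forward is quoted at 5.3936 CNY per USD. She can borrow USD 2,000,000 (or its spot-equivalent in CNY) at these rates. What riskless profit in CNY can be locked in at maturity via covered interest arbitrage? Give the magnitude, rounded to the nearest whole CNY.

CNY 290,189

T = 7/12 years.
Route A — deposit USD, sell forward: 2,000,000 × 1.0174416667 × 5.3936 = CNY 10,975,346.75.
Route B — convert at spot, deposit CNY: 2,000,000 × 5.6014 × 1.005600 = CNY 11,265,535.68.
The quoted forward undervalues USD, so borrow USD, convert to CNY at spot, deposit the CNY at 0.96%, and buy USD forward at 5.3936 to cover the loan.
The gap between the two covered legs is CNY 290,189.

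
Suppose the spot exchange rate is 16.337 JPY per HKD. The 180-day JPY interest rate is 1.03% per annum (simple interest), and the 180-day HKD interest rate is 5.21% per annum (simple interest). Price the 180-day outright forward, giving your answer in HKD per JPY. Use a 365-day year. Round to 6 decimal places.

T = 180/365 years.
JPY accumulates by 1 + 0.0103×180/365 = 1.0050795.
HKD accumulates by 1 + 0.0521×180/365 = 1.0256932.
CIP: F = S · (grow JPY)/(grow HKD) = 16.337 × 1.0050795/1.0256932 = 16.00867 JPY per HKD.
Quoted the other way: 1/16.00867 = 0.062466 HKD per JPY.

0.062466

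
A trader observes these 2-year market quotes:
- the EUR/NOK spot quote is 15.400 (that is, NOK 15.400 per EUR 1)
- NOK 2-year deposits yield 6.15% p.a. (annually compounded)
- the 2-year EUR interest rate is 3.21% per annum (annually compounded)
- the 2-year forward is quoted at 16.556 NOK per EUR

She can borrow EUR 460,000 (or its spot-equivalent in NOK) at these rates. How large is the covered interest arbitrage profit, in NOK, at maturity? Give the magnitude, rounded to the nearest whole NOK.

T = 2 years.
Keep in EUR, deliver into the forward: 460,000·1.06523041·16.556 = NOK 8,112,539.15.
Swap to NOK now, deposit: 460,000·15.400·1.12678225 = NOK 7,982,125.46.
The quoted forward overvalues EUR, so borrow NOK, buy EUR at spot, deposit the EUR at 3.21%, and sell the proceeds forward at 16.556.
The gap between the two covered legs is NOK 130,414.

NOK 130,414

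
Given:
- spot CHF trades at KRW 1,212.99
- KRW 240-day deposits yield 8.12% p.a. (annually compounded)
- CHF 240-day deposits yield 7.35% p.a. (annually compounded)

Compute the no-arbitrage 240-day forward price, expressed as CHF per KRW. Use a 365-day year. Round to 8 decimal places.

0.00082054

T = 240/365 years.
Growth of 1 KRW over T: (1 + 0.0812)^(240/365) = 1.0526752.
CHF growth factor: (1 + 0.0735)^(240/365) = 1.0477397.
CIP: F = S · (grow KRW)/(grow CHF) = 1212.99 × 1.0526752/1.0477397 = 1218.704 KRW per CHF.
Invert for CHF per KRW: 1 / 1218.704 = 0.00082054.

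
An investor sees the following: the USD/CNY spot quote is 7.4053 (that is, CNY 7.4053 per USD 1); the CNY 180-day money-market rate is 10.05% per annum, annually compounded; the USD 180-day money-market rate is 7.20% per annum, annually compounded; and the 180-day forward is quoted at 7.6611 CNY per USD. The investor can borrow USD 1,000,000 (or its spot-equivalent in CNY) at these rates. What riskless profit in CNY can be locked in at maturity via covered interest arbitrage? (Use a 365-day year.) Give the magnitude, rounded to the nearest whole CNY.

CNY 164,915

T = 180/365 years.
Route A — deposit USD, sell forward: 1,000,000 × 1.034881394 × 7.6611 = CNY 7,928,329.85.
Route B — convert at spot, deposit CNY: 1,000,000 × 7.4053 × 1.048359319 = CNY 7,763,415.26.
The quoted forward overvalues USD, so borrow CNY, buy USD at spot, deposit the USD at 7.20%, and sell the proceeds forward at 7.6611.
The gap between the two covered legs is CNY 164,915.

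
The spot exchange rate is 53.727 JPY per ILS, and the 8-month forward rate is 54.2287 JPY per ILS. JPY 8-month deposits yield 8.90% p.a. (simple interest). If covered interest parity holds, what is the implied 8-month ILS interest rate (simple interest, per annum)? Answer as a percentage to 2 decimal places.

T = 8/12 years.
F/S = 54.2287/53.727 = 1.0093379 = (growth of JPY) / (growth of ILS).
The JPY side grows by 1 + 0.0890×8/12 = 1.0593333.
That pins the ILS growth at 1.0495329.
r = (1.0495329 − 1)/(8/12) = 0.074299 → 7.43%.

7.43%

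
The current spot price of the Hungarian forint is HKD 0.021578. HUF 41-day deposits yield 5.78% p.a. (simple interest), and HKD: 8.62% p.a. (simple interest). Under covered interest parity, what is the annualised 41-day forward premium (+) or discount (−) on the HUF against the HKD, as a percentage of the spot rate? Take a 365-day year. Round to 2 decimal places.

T = 41/365 years.
No-arbitrage forward: 0.021578 × 1.0096827 / 1.0064926 = 0.021646392 HKD/HUF.
(F − S)/S ÷ T = (0.021646392 − 0.021578)/0.021578/(41/365) = 0.028216 → 2.82%.

+2.82%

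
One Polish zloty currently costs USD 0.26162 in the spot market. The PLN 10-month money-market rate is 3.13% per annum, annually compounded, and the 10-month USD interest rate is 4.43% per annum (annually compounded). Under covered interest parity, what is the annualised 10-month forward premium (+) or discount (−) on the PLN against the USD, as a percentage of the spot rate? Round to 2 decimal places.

T = 10/12 years.
No-arbitrage forward: 0.26162 × 1.0367827 / 1.0260161 = 0.26436533 USD/PLN.
(F − S)/S ÷ T = (0.26436533 − 0.26162)/0.26162/(10/12) = 0.012592 → 1.26%.

+1.26%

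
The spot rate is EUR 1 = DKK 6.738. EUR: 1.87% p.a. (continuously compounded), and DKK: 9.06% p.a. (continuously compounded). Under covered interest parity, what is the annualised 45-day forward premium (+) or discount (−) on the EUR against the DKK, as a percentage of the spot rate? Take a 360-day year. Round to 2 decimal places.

+7.22%

T = 45/360 years.
CIP forward (DKK per EUR) = 6.738 × 1.0113894/1.0023402 = 6.798831.
Annualised premium = (F − S)/S × (1/T) = (6.798831 − 6.738)/6.738 ÷ (45/360) = 7.22%.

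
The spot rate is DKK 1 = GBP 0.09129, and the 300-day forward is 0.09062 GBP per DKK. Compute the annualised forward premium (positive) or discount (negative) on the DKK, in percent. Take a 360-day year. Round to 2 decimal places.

T = 300/360 years.
(F − S)/S = (0.09062 − 0.09129)/0.09129 = -0.0073392.
Per annum: -0.0073392 / (300/360) = -0.008807 = -0.88%.

-0.88%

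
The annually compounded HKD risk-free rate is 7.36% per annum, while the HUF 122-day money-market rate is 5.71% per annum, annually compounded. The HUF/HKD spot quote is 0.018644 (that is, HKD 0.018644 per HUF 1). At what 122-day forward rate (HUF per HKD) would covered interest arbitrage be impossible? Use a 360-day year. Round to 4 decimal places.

T = 122/360 years.
Growth of 1 HKD over T: (1 + 0.0736)^(122/360) = 1.02435899.
HUF growth factor: (1 + 0.0571)^(122/360) = 1.01899645.
CIP: F = S · (grow HKD)/(grow HUF) = 0.018644 × 1.02435899/1.01899645 = 0.018742115 HKD per HUF.
Invert for HUF per HKD: 1 / 0.018742115 = 53.3558.

53.3558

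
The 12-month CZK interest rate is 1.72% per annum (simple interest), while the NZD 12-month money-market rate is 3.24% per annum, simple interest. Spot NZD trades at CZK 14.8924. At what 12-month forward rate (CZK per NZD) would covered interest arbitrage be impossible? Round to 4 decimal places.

T = 1 year.
Growth of 1 CZK over T: 1 + 0.0172×1 = 1.017200.
NZD growth factor: 1 + 0.0324×1 = 1.032400.
Forward (CZK per NZD) = 14.8924 × 1.017200 / 1.032400 = 14.673140.

14.6731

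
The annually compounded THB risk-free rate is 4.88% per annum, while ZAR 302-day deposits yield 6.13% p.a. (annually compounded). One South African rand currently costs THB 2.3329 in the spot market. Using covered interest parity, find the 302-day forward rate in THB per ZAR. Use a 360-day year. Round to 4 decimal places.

2.3098

T = 302/360 years.
THB growth factor: (1 + 0.0488)^(302/360) = 1.0407798.
Growth of 1 ZAR over T: (1 + 0.0613)^(302/360) = 1.0511758.
CIP: F = S · (grow THB)/(grow ZAR) = 2.3329 × 1.0407798/1.0511758 = 2.309828 THB per ZAR.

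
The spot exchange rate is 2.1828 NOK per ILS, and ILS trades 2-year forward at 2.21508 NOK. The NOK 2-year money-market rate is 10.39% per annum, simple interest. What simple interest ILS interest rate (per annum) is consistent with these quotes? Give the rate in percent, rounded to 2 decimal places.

9.51%

T = 2 years.
By CIP, F/S equals the NOK-to-ILS growth ratio: 2.21508/2.1828 = 1.0147883.
NOK growth factor: 1 + 0.1039×2 = 1.207800.
Hence g_ILS = 1.190199.
(1.190199 − 1)/T = 0.095100, i.e. 9.51%.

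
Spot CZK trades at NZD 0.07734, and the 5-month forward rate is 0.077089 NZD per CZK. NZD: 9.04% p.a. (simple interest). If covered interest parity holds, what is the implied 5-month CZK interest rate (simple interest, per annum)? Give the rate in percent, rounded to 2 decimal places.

9.85%

T = 5/12 years.
CIP gives F = S · g_NZD/g_CZK, so g_NZD/g_CZK = 0.077089/0.07734 = 0.9967546.
NZD growth factor: 1 + 0.0904×5/12 = 1.0376667.
So the CZK growth factor = 1.0410453.
(1.0410453 − 1)/T = 0.098509, i.e. 9.85%.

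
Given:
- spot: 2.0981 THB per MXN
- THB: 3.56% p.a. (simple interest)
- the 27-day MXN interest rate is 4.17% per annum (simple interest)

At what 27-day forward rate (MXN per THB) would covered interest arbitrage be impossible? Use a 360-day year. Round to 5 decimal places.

0.47684

T = 27/360 years.
THB accumulates by 1 + 0.0356×27/360 = 1.002670.
MXN growth factor: 1 + 0.0417×27/360 = 1.0031275.
Forward (THB per MXN) = 2.0981 × 1.002670 / 1.0031275 = 2.097143.
Quoted the other way: 1/2.097143 = 0.47684 MXN per THB.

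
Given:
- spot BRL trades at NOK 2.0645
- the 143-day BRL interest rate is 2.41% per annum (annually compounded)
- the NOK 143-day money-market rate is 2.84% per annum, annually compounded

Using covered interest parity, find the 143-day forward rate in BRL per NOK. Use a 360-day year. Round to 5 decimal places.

T = 143/360 years.
Growth of 1 NOK over T: (1 + 0.0284)^(143/360) = 1.011186.
BRL accumulates by (1 + 0.0241)^(143/360) = 1.0095044.
Forward (NOK per BRL) = 2.0645 × 1.011186 / 1.0095044 = 2.067939.
Quoted the other way: 1/2.067939 = 0.48357 BRL per NOK.

0.48357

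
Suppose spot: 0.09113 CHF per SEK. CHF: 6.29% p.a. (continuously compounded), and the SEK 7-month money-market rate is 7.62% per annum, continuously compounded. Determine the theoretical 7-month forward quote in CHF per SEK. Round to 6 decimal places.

T = 7/12 years.
CHF growth factor: e^(0.0629×7/12) = 1.0373731.
Growth of 1 SEK over T: e^(0.0762×7/12) = 1.0454527.
So F = 0.09113 × 1.0373731 / 1.0454527 = 0.09042572 (CHF/SEK).

0.090426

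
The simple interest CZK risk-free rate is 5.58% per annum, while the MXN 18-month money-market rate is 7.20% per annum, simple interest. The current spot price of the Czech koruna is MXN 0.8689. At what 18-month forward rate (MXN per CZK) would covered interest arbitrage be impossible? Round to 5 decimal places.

0.88838

T = 18/12 years.
MXN growth factor: 1 + 0.0720×18/12 = 1.108000.
Growth of 1 CZK over T: 1 + 0.0558×18/12 = 1.083700.
CIP: F = S · (grow MXN)/(grow CZK) = 0.8689 × 1.108000/1.083700 = 0.8883835 MXN per CZK.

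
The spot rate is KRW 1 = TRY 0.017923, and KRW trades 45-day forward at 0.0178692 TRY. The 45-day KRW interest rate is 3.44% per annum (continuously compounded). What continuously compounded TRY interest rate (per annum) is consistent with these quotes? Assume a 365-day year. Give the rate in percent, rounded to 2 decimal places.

1.00%

T = 45/365 years.
F/S = 0.0178692/0.017923 = 0.9969983 = (growth of TRY) / (growth of KRW).
KRW growth factor: e^(0.0344×45/365) = 1.0042501.
Hence g_TRY = 1.0012356.
r = ln(1.0012356)/(45/365) = 0.010016 → 1.00%.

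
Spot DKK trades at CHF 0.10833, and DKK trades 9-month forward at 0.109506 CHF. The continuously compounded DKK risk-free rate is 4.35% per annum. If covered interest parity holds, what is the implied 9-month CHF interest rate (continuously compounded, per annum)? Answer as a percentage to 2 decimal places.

T = 9/12 years.
F/S = 0.109506/0.10833 = 1.0108557 = (growth of CHF) / (growth of DKK).
The DKK side grows by e^(0.0435×9/12) = 1.033163.
So the CHF growth factor = 1.0443787.
r = ln(1.0443787)/(9/12) = 0.057896 → 5.79%.

5.79%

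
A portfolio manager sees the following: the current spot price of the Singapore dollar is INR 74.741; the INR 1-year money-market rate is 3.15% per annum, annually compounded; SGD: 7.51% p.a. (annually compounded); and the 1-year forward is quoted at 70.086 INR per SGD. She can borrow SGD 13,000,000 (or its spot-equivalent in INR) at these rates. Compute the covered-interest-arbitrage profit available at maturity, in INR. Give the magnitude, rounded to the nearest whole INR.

INR 22,696,478

T = 1 year.
Keep in SGD, deliver into the forward: 13,000,000·1.075100·70.086 = INR 979,542,961.80.
Swap to INR now, deposit: 13,000,000·74.741·1.031500 = INR 1,002,239,439.50.
The quoted forward undervalues SGD, so borrow SGD, convert to INR at spot, deposit the INR at 3.15%, and buy SGD forward at 70.086 to cover the loan.
Profit = 1,002,239,439.50 − 979,542,961.80 = INR 22,696,478.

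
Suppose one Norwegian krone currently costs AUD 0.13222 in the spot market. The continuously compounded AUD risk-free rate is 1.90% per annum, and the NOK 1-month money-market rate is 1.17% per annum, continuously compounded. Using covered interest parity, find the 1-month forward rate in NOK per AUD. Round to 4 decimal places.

7.5586

T = 1/12 years.
Growth of 1 AUD over T: e^(0.0190×1/12) = 1.0015846.
Growth of 1 NOK over T: e^(0.0117×1/12) = 1.0009755.
Forward (AUD per NOK) = 0.13222 × 1.0015846 / 1.0009755 = 0.1323005.
Invert for NOK per AUD: 1 / 0.1323005 = 7.5586.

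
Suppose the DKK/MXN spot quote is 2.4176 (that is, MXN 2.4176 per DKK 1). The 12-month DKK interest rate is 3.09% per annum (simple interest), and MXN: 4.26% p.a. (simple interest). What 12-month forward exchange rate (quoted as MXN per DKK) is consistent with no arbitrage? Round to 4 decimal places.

T = 1 year.
Growth of 1 MXN over T: 1 + 0.0426×1 = 1.042600.
Growth of 1 DKK over T: 1 + 0.0309×1 = 1.030900.
So F = 2.4176 × 1.042600 / 1.030900 = 2.445038 (MXN/DKK).

2.4450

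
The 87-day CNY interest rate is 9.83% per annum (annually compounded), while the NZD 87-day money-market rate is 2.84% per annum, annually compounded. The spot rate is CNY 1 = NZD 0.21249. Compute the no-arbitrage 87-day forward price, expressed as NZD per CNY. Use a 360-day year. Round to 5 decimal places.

T = 87/360 years.
NZD accumulates by (1 + 0.0284)^(87/360) = 1.0067906.
CNY growth factor: (1 + 0.0983)^(87/360) = 1.0229182.
So F = 0.21249 × 1.0067906 / 1.0229182 = 0.2091398 (NZD/CNY).

0.20914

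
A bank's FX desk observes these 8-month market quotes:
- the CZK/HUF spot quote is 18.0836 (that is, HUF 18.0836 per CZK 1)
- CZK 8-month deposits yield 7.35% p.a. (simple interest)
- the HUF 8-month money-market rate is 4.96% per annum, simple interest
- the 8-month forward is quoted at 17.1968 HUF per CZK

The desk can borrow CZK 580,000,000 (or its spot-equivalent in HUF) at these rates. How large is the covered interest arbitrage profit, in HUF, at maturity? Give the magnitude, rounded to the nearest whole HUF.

HUF 372,430,281

T = 8/12 years.
Route A — deposit CZK, sell forward: 580,000,000 × 1.049000 × 17.1968 = HUF 10,462,877,056.00.
Route B — convert at spot, deposit HUF: 580,000,000 × 18.0836 × 1.033066666667 = HUF 10,835,307,336.54.
The quoted forward undervalues CZK, so borrow CZK, convert to HUF at spot, deposit the HUF at 4.96%, and buy CZK forward at 17.1968 to cover the loan.
Arbitrage profit = |10,462,877,056.00 − 10,835,307,336.54| = HUF 372,430,281.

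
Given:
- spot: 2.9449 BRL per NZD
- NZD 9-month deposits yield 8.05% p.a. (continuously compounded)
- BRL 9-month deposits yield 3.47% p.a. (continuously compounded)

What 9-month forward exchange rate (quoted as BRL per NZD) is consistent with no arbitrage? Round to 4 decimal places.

2.8455

T = 9/12 years.
BRL accumulates by e^(0.0347×9/12) = 1.0263666.
NZD accumulates by e^(0.0805×9/12) = 1.0622348.
CIP: F = S · (grow BRL)/(grow NZD) = 2.9449 × 1.0263666/1.0622348 = 2.845460 BRL per NZD.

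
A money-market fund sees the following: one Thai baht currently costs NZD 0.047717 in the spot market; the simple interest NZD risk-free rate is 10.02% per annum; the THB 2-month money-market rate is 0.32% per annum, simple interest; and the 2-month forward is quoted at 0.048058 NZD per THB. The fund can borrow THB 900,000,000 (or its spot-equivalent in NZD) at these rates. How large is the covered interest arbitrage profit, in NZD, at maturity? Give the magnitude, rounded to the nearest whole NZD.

T = 2/12 years.
Invest the THB and cover forward: 900,000,000 × 1.0005333333 × 0.048058 = NZD 43,275,267.84.
Convert at spot and invest in NZD: 900,000,000 × 0.047717 × 1.016700 = NZD 43,662,486.51.
The quoted forward undervalues THB, so borrow THB, convert to NZD at spot, deposit the NZD at 10.02%, and buy THB forward at 0.048058 to cover the loan.
Profit = 43,662,486.51 − 43,275,267.84 = NZD 387,219.

NZD 387,219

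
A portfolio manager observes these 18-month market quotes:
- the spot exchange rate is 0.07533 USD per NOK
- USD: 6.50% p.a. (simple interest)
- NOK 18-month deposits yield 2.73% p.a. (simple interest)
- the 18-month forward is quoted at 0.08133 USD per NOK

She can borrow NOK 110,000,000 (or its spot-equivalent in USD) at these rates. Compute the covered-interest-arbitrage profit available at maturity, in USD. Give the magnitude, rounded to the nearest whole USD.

T = 18/12 years.
Route A — deposit NOK, sell forward: 110,000,000 × 1.040950 × 0.08133 = USD 9,312,650.99.
Route B — convert at spot, deposit USD: 110,000,000 × 0.07533 × 1.097500 = USD 9,094,214.25.
The quoted forward overvalues NOK, so borrow USD, buy NOK at spot, deposit the NOK at 2.73%, and sell the proceeds forward at 0.08133.
Profit = 9,312,650.99 − 9,094,214.25 = USD 218,437.

USD 218,437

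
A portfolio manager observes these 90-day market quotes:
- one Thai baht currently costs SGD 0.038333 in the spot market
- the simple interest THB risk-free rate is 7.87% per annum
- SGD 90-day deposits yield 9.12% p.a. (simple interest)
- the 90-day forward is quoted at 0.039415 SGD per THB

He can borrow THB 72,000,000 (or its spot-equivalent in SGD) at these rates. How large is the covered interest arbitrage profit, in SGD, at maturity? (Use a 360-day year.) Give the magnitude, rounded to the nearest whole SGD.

T = 90/360 years.
Invest the THB and cover forward: 72,000,000 × 1.019675 × 0.039415 = SGD 2,893,715.29.
Convert at spot and invest in SGD: 72,000,000 × 0.038333 × 1.022800 = SGD 2,822,903.45.
The quoted forward overvalues THB, so borrow SGD, buy THB at spot, deposit the THB at 7.87%, and sell the proceeds forward at 0.039415.
The gap between the two covered legs is SGD 70,812.

SGD 70,812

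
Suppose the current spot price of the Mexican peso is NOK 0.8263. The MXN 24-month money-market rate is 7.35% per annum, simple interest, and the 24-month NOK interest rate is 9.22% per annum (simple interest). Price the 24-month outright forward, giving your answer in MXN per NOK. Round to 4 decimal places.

T = 2 years.
Growth of 1 NOK over T: 1 + 0.0922×2 = 1.184400.
Growth of 1 MXN over T: 1 + 0.0735×2 = 1.147000.
CIP: F = S · (grow NOK)/(grow MXN) = 0.8263 × 1.184400/1.147000 = 0.8532430 NOK per MXN.
Quoted the other way: 1/0.8532430 = 1.1720 MXN per NOK.

1.1720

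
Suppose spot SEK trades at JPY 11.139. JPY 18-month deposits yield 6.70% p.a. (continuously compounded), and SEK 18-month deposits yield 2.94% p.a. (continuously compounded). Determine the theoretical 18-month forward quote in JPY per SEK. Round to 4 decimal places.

T = 18/12 years.
Growth of 1 JPY over T: e^(0.0670×18/12) = 1.10572364.
SEK growth factor: e^(0.0294×18/12) = 1.04508686.
Forward (JPY per SEK) = 11.139 × 1.10572364 / 1.04508686 = 11.785294.

11.7853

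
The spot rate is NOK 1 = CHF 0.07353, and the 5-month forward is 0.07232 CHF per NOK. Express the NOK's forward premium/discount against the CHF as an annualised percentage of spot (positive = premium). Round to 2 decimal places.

T = 5/12 years.
(F − S)/S = (0.07232 − 0.07353)/0.07353 = -0.0164559.
Annualise by dividing by T: -0.0164559 / (5/12) = -0.039494 → -3.95%.

-3.95%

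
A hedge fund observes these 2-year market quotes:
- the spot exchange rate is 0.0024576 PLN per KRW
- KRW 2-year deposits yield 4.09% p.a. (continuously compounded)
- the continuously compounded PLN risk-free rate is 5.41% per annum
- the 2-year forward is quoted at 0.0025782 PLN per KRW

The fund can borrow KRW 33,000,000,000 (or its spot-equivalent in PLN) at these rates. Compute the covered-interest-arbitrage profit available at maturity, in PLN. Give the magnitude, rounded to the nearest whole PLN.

PLN 1,964,528

T = 2 years.
Invest the KRW and cover forward: 33,000,000,000 × 1.0852387404 × 0.0025782 = PLN 92,332,763.18.
Convert at spot and invest in PLN: 33,000,000,000 × 0.0024576 × 1.1142705772 = PLN 90,368,235.23.
The quoted forward overvalues KRW, so borrow PLN, buy KRW at spot, deposit the KRW at 4.09%, and sell the proceeds forward at 0.0025782.
Arbitrage profit = |92,332,763.18 − 90,368,235.23| = PLN 1,964,528.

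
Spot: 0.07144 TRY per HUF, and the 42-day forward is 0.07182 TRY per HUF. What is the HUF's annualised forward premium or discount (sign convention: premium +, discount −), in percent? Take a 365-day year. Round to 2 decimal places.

+4.62%

T = 42/365 years.
HUF trades forward at +0.53191% vs spot over the period.
×(1/T) gives 4.62% p.a.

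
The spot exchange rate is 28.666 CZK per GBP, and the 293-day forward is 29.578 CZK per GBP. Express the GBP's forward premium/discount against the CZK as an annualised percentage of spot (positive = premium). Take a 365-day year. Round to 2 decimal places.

+3.96%

T = 293/365 years.
(F − S)/S = (29.578 − 28.666)/28.666 = 0.0318147.
Per annum: 0.0318147 / (293/365) = 0.039633 = 3.96%.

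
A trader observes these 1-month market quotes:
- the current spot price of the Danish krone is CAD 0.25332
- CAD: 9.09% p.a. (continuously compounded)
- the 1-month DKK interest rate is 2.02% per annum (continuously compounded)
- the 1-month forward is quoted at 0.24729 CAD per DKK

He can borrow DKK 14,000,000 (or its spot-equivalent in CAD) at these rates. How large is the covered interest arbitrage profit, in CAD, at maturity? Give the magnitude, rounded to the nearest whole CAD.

CAD 105,554

T = 1/12 years.
Keep in DKK, deliver into the forward: 14,000,000·1.001684751·0.24729 = CAD 3,467,892.71.
Swap to CAD now, deposit: 14,000,000·0.25332·1.007603763 = CAD 3,573,446.59.
The quoted forward undervalues DKK, so borrow DKK, convert to CAD at spot, deposit the CAD at 9.09%, and buy DKK forward at 0.24729 to cover the loan.
Arbitrage profit = |3,467,892.71 − 3,573,446.59| = CAD 105,554.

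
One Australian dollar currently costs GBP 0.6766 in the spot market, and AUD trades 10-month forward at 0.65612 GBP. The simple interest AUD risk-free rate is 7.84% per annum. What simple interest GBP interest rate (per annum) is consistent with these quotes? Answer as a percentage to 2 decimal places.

3.97%

T = 10/12 years.
F/S = 0.65612/0.6766 = 0.9697310 = (growth of GBP) / (growth of AUD).
AUD growth factor: 1 + 0.0784×10/12 = 1.0653333.
Hence g_GBP = 1.0330867.
(1.0330867 − 1)/T = 0.039704, i.e. 3.97%.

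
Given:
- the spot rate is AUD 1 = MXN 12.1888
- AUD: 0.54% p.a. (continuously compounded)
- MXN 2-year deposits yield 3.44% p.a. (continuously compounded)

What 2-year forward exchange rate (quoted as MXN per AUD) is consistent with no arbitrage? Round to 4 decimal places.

12.9167

T = 2 years.
MXN growth factor: e^(0.0344×2) = 1.07122194.
AUD accumulates by e^(0.0054×2) = 1.01085853.
Forward (MXN per AUD) = 12.1888 × 1.07122194 / 1.01085853 = 12.916654.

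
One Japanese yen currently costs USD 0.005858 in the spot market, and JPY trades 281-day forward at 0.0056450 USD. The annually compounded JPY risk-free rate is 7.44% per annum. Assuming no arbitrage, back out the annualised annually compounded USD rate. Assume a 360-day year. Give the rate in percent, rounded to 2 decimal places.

2.46%

T = 281/360 years.
F/S = 0.005645/0.005858 = 0.9636395 = (growth of USD) / (growth of JPY).
JPY growth factor: (1 + 0.0744)^(281/360) = 1.057613.
Hence g_USD = 1.0191577.
r = 1.0191577^(360/281) − 1 = 0.024609 → 2.46%.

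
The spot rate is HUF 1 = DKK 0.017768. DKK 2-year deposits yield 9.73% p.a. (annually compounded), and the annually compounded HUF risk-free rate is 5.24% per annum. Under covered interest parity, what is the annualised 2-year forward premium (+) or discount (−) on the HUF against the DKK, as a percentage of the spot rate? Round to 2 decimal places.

+4.36%

T = 2 years.
CIP forward (DKK per HUF) = 0.017768 × 1.2040673/1.1075458 = 0.019316463.
(F − S)/S ÷ T = (0.019316463 − 0.017768)/0.017768/2 = 0.043574 → 4.36%.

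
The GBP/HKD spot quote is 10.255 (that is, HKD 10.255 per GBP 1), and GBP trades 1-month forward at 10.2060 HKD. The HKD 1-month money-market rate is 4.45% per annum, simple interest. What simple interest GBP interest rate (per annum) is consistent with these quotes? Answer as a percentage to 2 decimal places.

T = 1/12 years.
By CIP, F/S equals the HKD-to-GBP growth ratio: 10.206/10.255 = 0.9952218.
HKD growth factor: 1 + 0.0445×1/12 = 1.0037083.
So the GBP growth factor = 1.0085272.
(1.0085272 − 1)/T = 0.102326, i.e. 10.23%.

10.23%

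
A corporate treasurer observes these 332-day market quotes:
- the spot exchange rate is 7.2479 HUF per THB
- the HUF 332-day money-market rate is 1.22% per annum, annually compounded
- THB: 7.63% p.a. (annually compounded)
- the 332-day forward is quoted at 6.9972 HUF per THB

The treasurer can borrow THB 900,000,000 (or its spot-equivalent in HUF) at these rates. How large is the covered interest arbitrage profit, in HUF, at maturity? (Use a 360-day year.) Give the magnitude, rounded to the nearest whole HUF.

T = 332/360 years.
Keep in THB, deliver into the forward: 900,000,000·1.070162271862·6.9972 = HUF 6,739,325,503.81.
Swap to HUF now, deposit: 900,000,000·7.2479·1.011245796333 = HUF 6,596,467,566.52.
The quoted forward overvalues THB, so borrow HUF, buy THB at spot, deposit the THB at 7.63%, and sell the proceeds forward at 6.9972.
Profit = 6,739,325,503.81 − 6,596,467,566.52 = HUF 142,857,937.

HUF 142,857,937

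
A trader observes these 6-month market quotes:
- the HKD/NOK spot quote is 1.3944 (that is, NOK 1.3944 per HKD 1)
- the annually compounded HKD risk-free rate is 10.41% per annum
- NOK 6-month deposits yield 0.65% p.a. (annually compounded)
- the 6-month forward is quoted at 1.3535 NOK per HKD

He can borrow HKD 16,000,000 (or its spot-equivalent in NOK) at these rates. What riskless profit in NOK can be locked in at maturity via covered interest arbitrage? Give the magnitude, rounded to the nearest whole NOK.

T = 6/12 years.
Keep in HKD, deliver into the forward: 16,000,000·1.0507616285·1.3535 = NOK 22,755,293.83.
Swap to NOK now, deposit: 16,000,000·1.3944·1.0032447358 = NOK 22,382,791.35.
The quoted forward overvalues HKD, so borrow NOK, buy HKD at spot, deposit the HKD at 10.41%, and sell the proceeds forward at 1.3535.
Arbitrage profit = |22,755,293.83 − 22,382,791.35| = NOK 372,502.

NOK 372,502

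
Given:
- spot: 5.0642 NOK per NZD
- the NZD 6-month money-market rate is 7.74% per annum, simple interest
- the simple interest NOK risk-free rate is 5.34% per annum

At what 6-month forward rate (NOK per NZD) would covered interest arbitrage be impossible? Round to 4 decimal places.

T = 6/12 years.
Growth of 1 NOK over T: 1 + 0.0534×6/12 = 1.026700.
NZD growth factor: 1 + 0.0774×6/12 = 1.038700.
CIP: F = S · (grow NOK)/(grow NZD) = 5.0642 × 1.026700/1.038700 = 5.005694 NOK per NZD.

5.0057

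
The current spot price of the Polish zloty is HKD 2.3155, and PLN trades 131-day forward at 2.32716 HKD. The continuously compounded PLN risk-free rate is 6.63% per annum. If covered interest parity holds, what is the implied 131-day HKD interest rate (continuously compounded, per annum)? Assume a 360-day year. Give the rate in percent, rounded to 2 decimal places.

8.01%

T = 131/360 years.
By CIP, F/S equals the HKD-to-PLN growth ratio: 2.32716/2.3155 = 1.0050356.
The PLN side grows by e^(0.0663×131/360) = 1.0244192.
Hence g_HKD = 1.0295778.
r = ln(1.0295778)/(131/360) = 0.080104 → 8.01%.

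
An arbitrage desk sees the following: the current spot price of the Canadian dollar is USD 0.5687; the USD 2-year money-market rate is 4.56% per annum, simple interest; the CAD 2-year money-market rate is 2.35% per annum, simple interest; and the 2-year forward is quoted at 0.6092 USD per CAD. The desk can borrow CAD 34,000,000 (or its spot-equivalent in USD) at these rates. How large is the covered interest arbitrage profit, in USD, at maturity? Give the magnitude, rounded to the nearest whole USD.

USD 587,077

T = 2 years.
Keep in CAD, deliver into the forward: 34,000,000·1.047000·0.6092 = USD 21,686,301.60.
Swap to USD now, deposit: 34,000,000·0.5687·1.091200 = USD 21,099,224.96.
The quoted forward overvalues CAD, so borrow USD, buy CAD at spot, deposit the CAD at 2.35%, and sell the proceeds forward at 0.6092.
Arbitrage profit = |21,686,301.60 − 21,099,224.96| = USD 587,077.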